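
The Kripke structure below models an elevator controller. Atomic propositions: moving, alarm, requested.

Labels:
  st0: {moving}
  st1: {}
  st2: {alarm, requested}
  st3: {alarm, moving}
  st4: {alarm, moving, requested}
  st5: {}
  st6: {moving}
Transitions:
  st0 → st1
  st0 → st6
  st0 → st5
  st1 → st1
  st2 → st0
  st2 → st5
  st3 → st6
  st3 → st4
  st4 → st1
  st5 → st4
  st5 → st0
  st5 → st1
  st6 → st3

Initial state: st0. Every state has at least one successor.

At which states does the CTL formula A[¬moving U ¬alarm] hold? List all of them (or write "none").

{st0, st1, st2, st5, st6}

States satisfying ¬moving: {st1, st2, st5}.
States satisfying ¬alarm: {st0, st1, st5, st6}.
States satisfying A[¬moving U ¬alarm]: {st0, st1, st2, st5, st6}.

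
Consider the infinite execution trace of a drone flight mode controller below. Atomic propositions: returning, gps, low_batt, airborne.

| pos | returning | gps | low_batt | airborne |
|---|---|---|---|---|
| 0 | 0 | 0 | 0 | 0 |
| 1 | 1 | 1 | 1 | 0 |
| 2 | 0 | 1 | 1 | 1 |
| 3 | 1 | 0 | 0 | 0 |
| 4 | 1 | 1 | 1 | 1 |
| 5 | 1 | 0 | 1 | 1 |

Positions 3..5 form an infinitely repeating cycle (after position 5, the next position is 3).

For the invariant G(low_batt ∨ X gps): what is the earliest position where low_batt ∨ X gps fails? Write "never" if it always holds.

low_batt ∨ X gps holds at every position 0..5, and those are all the positions the trace ever visits, so the invariant G(low_batt ∨ X gps) is never violated.

never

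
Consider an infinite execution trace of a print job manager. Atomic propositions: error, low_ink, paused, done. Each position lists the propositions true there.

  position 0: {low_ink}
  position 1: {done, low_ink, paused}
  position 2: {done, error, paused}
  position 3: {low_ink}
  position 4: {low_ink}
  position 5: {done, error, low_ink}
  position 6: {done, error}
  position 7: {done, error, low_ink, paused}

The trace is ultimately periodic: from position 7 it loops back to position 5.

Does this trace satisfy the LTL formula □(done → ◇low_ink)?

Satisfied

done → ◇low_ink holds at every position 0..7, and those are all positions ever visited, so □(done → ◇low_ink) holds.
Positions where done holds: 1, 2, 5, 6, 7.
Check ◇low_ink at each: 1→ok, 2→ok, 5→ok, 6→ok, 7→ok.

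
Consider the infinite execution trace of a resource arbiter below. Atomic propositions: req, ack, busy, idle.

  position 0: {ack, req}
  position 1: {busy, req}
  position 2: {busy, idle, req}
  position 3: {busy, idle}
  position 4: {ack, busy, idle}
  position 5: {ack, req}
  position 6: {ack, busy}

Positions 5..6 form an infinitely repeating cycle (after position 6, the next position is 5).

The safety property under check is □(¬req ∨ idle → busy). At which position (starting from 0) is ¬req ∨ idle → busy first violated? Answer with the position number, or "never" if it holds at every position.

¬req ∨ idle → busy holds at every position 0..6, and those are all the positions the trace ever visits, so the invariant □(¬req ∨ idle → busy) is never violated.

never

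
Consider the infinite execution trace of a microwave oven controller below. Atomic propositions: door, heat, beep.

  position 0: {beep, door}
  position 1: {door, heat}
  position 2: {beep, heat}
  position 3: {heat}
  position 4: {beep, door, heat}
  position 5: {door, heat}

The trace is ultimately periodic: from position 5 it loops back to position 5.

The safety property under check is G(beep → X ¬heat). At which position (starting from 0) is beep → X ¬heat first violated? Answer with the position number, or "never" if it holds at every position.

At position 0 the labels are {beep, door} and the next position 1 has {door, heat}, so beep → X ¬heat is false there. This is the first violation.

0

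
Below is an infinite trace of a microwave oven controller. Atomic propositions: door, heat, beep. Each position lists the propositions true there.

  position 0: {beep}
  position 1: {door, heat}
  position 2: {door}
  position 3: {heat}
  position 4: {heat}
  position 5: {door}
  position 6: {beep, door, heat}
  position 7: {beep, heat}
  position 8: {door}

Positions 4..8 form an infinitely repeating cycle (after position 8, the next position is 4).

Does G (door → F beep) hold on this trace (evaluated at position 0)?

Yes

door → F beep holds at every position 0..8, and those are all positions ever visited, so G (door → F beep) holds.
Positions where door holds: 1, 2, 5, 6, 8.
Check F beep at each: 1→ok, 2→ok, 5→ok, 6→ok, 8→ok.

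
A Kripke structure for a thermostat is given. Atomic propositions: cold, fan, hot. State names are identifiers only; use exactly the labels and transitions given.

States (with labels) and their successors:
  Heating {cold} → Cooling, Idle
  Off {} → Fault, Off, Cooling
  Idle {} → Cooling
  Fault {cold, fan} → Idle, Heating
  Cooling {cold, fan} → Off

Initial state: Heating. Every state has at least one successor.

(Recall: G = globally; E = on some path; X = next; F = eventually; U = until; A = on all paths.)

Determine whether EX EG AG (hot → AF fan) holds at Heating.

States satisfying EG AG (hot → AF fan): {Heating, Off, Idle, Fault, Cooling}.
States satisfying EX EG AG (hot → AF fan): {Heating, Off, Idle, Fault, Cooling}.
Heating ∈ Sat(EX EG AG (hot → AF fan)).

Holds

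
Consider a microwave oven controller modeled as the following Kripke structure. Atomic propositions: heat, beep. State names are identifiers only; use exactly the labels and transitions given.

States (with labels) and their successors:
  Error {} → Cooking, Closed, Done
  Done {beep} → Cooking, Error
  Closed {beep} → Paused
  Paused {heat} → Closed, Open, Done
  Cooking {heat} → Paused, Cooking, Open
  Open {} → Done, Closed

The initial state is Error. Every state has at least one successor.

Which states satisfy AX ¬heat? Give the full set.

{Paused, Open}

States satisfying ¬heat: {Error, Done, Closed, Open}.
States satisfying AX ¬heat: {Paused, Open}.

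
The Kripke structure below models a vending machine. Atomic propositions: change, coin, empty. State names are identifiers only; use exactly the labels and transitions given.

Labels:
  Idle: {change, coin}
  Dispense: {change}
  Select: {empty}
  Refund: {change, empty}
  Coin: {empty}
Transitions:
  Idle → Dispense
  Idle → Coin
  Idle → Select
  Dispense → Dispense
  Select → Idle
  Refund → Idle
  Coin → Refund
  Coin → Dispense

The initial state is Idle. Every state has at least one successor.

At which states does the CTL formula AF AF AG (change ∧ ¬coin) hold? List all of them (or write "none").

States satisfying AF AG (change ∧ ¬coin): {Dispense}.
States satisfying AF AF AG (change ∧ ¬coin): {Dispense}.

{Dispense}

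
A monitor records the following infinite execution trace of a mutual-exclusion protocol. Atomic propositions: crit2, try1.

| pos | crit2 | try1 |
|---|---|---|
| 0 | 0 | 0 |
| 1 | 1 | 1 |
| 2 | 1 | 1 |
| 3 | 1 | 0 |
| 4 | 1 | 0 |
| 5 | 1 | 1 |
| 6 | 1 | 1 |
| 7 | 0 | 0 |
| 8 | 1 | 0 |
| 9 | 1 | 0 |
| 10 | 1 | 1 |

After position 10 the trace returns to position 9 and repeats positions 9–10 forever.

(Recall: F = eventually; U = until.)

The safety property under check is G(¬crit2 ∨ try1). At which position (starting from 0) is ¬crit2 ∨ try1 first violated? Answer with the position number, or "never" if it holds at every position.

Check ¬crit2 ∨ try1 at each position in order: 0 ✓, 1 ✓, 2 ✓.
At position 3 the labels are {crit2}, so ¬crit2 ∨ try1 is false there. This is the first violation.

3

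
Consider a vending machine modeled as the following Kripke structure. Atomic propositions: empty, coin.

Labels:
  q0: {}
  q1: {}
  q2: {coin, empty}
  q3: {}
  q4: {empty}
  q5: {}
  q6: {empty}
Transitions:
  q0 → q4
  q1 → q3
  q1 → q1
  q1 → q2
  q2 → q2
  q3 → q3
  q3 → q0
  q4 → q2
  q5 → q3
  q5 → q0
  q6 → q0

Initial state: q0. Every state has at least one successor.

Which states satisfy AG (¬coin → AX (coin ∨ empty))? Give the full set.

States satisfying ¬coin → AX (coin ∨ empty): {q0, q2, q4}.
States satisfying AG (¬coin → AX (coin ∨ empty)): {q0, q2, q4}.

{q0, q2, q4}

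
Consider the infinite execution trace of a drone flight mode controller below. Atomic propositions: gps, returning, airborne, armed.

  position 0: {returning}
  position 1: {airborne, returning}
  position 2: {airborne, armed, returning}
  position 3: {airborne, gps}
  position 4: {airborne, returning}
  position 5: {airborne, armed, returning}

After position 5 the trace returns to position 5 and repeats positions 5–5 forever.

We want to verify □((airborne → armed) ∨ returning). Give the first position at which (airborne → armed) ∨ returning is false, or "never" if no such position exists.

Check (airborne → armed) ∨ returning at each position in order: 0 ✓, 1 ✓, 2 ✓.
At position 3 the labels are {airborne, gps}, so (airborne → armed) ∨ returning is false there. This is the first violation.

3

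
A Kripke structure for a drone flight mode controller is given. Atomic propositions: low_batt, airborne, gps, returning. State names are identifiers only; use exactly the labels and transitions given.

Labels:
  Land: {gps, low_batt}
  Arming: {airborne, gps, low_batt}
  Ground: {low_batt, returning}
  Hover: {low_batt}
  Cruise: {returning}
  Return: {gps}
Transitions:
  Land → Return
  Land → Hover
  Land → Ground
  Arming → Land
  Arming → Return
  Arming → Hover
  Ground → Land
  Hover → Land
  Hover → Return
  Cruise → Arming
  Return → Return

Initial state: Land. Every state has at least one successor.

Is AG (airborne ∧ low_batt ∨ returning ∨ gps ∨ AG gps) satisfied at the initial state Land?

Violated

States satisfying airborne ∧ low_batt ∨ returning ∨ gps ∨ AG gps: {Land, Arming, Ground, Cruise, Return}.
States satisfying AG (airborne ∧ low_batt ∨ returning ∨ gps ∨ AG gps): {Return}.
Hover is reachable from Land and violates airborne ∧ low_batt ∨ returning ∨ gps ∨ AG gps, so AG fails at Land.
Land ∉ Sat(AG (airborne ∧ low_batt ∨ returning ∨ gps ∨ AG gps)).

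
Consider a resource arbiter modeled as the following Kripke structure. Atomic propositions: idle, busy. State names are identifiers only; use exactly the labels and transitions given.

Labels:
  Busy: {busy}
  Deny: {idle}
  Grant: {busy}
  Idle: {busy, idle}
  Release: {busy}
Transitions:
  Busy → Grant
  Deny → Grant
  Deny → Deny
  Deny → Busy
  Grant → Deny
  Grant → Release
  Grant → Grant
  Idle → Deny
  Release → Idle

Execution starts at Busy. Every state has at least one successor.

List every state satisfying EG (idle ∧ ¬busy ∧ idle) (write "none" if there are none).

{Deny}

States satisfying idle ∧ ¬busy ∧ idle: {Deny}.
States satisfying EG (idle ∧ ¬busy ∧ idle): {Deny}.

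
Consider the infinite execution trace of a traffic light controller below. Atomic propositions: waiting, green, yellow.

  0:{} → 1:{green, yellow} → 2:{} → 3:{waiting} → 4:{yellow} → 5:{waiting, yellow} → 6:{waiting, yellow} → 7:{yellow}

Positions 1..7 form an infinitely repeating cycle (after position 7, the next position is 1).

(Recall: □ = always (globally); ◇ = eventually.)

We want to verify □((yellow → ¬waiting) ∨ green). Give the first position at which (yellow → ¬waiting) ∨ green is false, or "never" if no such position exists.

Check (yellow → ¬waiting) ∨ green at each position in order: 0 ✓, 1 ✓, 2 ✓, 3 ✓, 4 ✓.
At position 5 the labels are {waiting, yellow}, so (yellow → ¬waiting) ∨ green is false there. This is the first violation.

5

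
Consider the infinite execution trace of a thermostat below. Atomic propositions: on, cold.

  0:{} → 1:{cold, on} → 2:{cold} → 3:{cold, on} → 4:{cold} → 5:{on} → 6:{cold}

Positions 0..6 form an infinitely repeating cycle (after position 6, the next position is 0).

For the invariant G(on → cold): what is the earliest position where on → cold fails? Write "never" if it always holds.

Check on → cold at each position in order: 0 ✓, 1 ✓, 2 ✓, 3 ✓, 4 ✓.
At position 5 the labels are {on}, so on → cold is false there. This is the first violation.

5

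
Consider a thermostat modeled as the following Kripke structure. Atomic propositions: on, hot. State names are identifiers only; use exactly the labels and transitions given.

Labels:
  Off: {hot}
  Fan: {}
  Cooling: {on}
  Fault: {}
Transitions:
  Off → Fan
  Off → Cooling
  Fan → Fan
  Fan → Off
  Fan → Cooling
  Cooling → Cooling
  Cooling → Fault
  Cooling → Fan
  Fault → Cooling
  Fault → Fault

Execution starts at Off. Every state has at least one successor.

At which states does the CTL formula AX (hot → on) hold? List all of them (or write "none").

{Off, Cooling, Fault}

States satisfying hot → on: {Fan, Cooling, Fault}.
States satisfying AX (hot → on): {Off, Cooling, Fault}.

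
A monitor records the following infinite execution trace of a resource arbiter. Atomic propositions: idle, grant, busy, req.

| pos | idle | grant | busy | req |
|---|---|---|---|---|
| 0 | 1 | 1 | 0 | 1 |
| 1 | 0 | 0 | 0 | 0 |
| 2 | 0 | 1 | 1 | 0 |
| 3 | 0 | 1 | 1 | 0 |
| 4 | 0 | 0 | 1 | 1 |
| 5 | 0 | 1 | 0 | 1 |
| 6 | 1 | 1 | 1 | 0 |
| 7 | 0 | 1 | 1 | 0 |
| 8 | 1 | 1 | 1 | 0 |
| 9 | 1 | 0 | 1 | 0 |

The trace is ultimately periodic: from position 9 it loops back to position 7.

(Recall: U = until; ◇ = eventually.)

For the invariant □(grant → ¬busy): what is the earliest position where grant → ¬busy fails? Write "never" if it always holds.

2

Check grant → ¬busy at each position in order: 0 ✓, 1 ✓.
At position 2 the labels are {busy, grant}, so grant → ¬busy is false there. This is the first violation.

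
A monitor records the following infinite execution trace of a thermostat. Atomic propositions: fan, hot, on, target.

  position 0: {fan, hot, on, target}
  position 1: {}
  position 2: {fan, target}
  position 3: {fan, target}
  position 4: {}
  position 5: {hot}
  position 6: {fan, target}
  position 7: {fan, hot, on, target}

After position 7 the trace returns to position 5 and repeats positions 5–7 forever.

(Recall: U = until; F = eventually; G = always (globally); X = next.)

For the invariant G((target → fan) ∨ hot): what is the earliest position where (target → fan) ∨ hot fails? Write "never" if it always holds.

never

(target → fan) ∨ hot holds at every position 0..7, and those are all the positions the trace ever visits, so the invariant G((target → fan) ∨ hot) is never violated.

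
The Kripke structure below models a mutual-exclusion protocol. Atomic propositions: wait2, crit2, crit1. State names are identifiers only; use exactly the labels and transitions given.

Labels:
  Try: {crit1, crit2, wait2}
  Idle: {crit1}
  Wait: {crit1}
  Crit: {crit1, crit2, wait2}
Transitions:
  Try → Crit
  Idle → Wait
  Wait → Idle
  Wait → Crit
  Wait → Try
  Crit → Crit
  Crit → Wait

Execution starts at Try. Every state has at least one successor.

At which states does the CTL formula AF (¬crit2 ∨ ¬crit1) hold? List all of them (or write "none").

States satisfying ¬crit2 ∨ ¬crit1: {Idle, Wait}.
States satisfying AF (¬crit2 ∨ ¬crit1): {Idle, Wait}.

{Idle, Wait}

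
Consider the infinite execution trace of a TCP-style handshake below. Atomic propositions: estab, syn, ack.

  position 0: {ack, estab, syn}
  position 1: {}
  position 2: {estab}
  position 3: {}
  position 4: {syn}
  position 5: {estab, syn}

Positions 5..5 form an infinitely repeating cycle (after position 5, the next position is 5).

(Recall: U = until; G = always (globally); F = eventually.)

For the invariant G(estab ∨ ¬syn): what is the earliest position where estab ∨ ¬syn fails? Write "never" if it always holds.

4

Check estab ∨ ¬syn at each position in order: 0 ✓, 1 ✓, 2 ✓, 3 ✓.
At position 4 the labels are {syn}, so estab ∨ ¬syn is false there. This is the first violation.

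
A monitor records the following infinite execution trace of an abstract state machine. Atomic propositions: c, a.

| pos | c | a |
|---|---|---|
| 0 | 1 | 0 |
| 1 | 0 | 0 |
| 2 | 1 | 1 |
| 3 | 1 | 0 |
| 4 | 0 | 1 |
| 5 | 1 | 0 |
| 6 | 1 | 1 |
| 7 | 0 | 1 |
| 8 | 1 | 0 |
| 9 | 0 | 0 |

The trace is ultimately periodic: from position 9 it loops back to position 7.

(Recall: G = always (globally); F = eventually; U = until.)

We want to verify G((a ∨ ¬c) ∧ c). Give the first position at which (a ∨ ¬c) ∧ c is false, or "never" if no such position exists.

0

At position 0 the labels are {c}, so (a ∨ ¬c) ∧ c is false there. This is the first violation.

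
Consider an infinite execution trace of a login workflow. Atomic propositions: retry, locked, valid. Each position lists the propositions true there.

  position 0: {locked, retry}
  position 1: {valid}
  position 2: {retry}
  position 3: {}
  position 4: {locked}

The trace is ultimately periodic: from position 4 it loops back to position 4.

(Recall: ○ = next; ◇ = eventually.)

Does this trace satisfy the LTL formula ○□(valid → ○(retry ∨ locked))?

The position after 0 is 1; □(valid → ○(retry ∨ locked)) is true there.

Holds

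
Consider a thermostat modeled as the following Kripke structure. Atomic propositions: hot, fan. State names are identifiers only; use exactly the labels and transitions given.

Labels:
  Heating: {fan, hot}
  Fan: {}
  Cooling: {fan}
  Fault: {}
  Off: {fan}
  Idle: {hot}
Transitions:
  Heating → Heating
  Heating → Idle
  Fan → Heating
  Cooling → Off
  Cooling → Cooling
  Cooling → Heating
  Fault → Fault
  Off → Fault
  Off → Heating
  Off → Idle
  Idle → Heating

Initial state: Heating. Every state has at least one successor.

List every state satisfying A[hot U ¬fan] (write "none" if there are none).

{Fan, Fault, Idle}

States satisfying hot: {Heating, Idle}.
States satisfying ¬fan: {Fan, Fault, Idle}.
States satisfying A[hot U ¬fan]: {Fan, Fault, Idle}.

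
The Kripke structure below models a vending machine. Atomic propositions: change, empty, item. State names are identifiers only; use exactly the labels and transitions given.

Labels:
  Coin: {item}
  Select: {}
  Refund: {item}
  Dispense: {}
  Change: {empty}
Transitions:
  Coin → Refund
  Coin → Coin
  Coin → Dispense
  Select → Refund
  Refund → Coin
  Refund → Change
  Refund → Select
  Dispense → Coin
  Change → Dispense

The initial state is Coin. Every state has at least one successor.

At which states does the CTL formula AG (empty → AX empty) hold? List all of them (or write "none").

States satisfying empty → AX empty: {Coin, Select, Refund, Dispense}.
States satisfying AG (empty → AX empty): ∅.

none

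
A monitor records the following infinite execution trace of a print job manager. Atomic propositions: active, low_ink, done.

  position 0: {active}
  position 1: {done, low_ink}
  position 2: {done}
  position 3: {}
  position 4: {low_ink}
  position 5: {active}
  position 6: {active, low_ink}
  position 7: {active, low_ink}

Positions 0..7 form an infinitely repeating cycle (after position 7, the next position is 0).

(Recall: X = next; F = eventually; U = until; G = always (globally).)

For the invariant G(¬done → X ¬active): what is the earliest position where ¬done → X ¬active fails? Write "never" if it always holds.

Check ¬done → X ¬active at each position in order: 0 ✓, 1 ✓, 2 ✓, 3 ✓.
At position 4 the labels are {low_ink} and the next position 5 has {active}, so ¬done → X ¬active is false there. This is the first violation.

4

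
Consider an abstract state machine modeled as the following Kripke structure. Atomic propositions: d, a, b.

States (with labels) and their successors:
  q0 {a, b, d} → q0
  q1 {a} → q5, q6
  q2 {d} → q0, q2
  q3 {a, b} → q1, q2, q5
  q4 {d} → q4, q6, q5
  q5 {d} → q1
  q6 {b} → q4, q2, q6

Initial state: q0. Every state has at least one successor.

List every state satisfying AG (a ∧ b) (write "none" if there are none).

{q0}

States satisfying a ∧ b: {q0, q3}.
States satisfying AG (a ∧ b): {q0}.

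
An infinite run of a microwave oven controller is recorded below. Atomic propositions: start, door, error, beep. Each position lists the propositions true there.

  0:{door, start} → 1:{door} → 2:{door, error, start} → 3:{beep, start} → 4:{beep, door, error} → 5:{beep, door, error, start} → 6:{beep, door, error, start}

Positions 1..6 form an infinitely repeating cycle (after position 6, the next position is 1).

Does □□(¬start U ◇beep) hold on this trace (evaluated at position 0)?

□(¬start U ◇beep) holds at every position 0..6, and those are all positions ever visited, so □□(¬start U ◇beep) holds.

Holds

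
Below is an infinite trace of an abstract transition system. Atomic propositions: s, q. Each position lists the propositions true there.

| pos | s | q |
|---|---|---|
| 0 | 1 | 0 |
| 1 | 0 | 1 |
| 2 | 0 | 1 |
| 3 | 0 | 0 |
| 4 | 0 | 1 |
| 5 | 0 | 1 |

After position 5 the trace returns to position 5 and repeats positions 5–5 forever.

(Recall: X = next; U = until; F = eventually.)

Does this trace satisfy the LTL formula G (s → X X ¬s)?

s → X X ¬s holds at every position 0..5, and those are all positions ever visited, so G (s → X X ¬s) holds.
Positions where s holds: 0.
Check X X ¬s at each: 0→ok.

Yes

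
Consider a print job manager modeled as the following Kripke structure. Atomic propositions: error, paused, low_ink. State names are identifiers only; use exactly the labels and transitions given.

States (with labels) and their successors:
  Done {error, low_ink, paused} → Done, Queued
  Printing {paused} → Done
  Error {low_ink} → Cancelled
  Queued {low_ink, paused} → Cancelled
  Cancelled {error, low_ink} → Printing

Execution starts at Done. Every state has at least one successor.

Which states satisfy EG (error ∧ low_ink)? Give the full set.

{Done}

States satisfying error ∧ low_ink: {Done, Cancelled}.
States satisfying EG (error ∧ low_ink): {Done}.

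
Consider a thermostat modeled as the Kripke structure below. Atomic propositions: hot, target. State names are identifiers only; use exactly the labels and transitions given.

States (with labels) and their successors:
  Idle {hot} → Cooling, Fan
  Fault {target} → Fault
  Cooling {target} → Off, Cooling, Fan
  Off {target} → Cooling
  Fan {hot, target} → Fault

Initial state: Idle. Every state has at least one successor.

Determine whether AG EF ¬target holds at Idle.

States satisfying EF ¬target: {Idle}.
States satisfying AG EF ¬target: ∅.
Cooling is reachable from Idle and violates EF ¬target, so AG fails at Idle.
Idle ∉ Sat(AG EF ¬target).

No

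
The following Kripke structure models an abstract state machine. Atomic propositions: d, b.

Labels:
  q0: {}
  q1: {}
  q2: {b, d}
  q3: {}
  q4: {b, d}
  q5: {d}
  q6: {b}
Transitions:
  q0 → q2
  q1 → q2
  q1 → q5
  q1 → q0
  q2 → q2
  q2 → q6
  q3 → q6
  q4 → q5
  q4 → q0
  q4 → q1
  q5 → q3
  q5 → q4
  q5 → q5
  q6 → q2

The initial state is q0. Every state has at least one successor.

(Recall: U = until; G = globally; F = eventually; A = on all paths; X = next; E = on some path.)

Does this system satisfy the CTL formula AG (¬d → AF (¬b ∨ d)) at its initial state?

Yes

States satisfying ¬d → AF (¬b ∨ d): {q0, q1, q2, q3, q4, q5, q6}.
States satisfying AG (¬d → AF (¬b ∨ d)): {q0, q1, q2, q3, q4, q5, q6}.
Every state reachable from q0 satisfies ¬d → AF (¬b ∨ d).
q0 ∈ Sat(AG (¬d → AF (¬b ∨ d))).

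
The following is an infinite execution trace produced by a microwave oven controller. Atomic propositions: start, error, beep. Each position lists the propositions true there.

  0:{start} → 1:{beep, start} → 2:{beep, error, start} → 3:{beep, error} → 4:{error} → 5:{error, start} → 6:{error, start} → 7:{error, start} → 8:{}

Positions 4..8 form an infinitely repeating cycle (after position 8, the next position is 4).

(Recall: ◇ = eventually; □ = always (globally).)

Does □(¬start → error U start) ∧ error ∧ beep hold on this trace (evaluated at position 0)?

¬start → error U start must hold at every position from 0 onward. It fails at position 8, so □(¬start → error U start) is false.
Positions where ¬start holds: 3, 4, 8.
Check error U start at each: 3→ok, 4→ok, 8→fails.
At position 0: □(¬start → error U start) is false; error ∧ beep is false; so □(¬start → error U start) ∧ error ∧ beep is false.

No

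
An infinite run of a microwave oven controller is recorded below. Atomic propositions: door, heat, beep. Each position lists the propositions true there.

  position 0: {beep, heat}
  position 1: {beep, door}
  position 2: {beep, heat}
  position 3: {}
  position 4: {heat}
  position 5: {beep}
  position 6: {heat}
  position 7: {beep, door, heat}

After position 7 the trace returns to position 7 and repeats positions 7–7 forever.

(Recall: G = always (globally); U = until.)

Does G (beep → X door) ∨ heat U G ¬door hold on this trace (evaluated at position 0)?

Does not hold

beep → X door must hold at every position from 0 onward. It fails at position 1, so G (beep → X door) is false.
Positions where beep holds: 0, 1, 2, 5, 7.
Check X door at each: 0→ok, 1→fails, 2→fails, 5→fails, 7→ok.
Walking from position 0: at position 1, G ¬door has not yet held and heat fails, so heat U G ¬door is false.
At position 0: G (beep → X door) is false; heat U G ¬door is false; so G (beep → X door) ∨ heat U G ¬door is false.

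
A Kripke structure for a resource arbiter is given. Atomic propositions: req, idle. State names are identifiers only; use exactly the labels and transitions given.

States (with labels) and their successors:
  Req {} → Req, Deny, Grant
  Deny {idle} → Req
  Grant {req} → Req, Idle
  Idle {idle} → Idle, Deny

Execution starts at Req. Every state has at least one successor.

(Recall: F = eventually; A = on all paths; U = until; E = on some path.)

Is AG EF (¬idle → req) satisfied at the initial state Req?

States satisfying EF (¬idle → req): {Req, Deny, Grant, Idle}.
States satisfying AG EF (¬idle → req): {Req, Deny, Grant, Idle}.
Every state reachable from Req satisfies EF (¬idle → req).
Req ∈ Sat(AG EF (¬idle → req)).

Yes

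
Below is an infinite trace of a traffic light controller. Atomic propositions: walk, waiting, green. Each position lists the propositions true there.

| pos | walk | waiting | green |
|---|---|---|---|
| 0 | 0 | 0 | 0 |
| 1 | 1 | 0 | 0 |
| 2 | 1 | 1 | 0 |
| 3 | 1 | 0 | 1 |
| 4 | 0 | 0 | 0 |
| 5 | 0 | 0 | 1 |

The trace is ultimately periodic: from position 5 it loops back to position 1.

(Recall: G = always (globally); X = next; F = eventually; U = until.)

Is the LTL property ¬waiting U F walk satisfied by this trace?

Walking from position 0: F walk first holds at position 0, and ¬waiting holds at every earlier position along the way, so ¬waiting U F walk holds.

Satisfied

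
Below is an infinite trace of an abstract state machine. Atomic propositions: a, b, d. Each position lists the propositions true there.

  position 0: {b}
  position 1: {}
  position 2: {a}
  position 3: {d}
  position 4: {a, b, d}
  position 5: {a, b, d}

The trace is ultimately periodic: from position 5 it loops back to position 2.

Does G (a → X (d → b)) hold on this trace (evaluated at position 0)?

a → X (d → b) must hold at every position from 0 onward. It fails at position 2, so G (a → X (d → b)) is false.
Positions where a holds: 2, 4, 5.
Check X (d → b) at each: 2→fails, 4→ok, 5→ok.

Violated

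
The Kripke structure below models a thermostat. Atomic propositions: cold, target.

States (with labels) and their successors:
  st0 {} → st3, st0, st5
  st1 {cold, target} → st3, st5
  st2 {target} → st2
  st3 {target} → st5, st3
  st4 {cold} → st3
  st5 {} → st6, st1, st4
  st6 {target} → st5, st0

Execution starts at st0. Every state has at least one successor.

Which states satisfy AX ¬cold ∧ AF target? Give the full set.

States satisfying ¬cold: {st0, st2, st3, st5, st6}.
States satisfying AX ¬cold: {st0, st1, st2, st3, st4, st6}.
States satisfying target: {st1, st2, st3, st6}.
States satisfying AF target: {st1, st2, st3, st4, st5, st6}.
States satisfying AX ¬cold ∧ AF target: {st1, st2, st3, st4, st6}.

{st1, st2, st3, st4, st6}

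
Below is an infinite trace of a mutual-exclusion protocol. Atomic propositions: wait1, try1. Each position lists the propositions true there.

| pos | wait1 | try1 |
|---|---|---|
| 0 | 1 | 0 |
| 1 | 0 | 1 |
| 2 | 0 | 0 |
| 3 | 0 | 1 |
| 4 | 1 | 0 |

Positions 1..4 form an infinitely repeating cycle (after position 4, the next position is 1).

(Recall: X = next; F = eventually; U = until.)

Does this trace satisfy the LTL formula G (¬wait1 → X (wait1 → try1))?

No

¬wait1 → X (wait1 → try1) must hold at every position from 0 onward. It fails at position 3, so G (¬wait1 → X (wait1 → try1)) is false.
Positions where ¬wait1 holds: 1, 2, 3.
Check X (wait1 → try1) at each: 1→ok, 2→ok, 3→fails.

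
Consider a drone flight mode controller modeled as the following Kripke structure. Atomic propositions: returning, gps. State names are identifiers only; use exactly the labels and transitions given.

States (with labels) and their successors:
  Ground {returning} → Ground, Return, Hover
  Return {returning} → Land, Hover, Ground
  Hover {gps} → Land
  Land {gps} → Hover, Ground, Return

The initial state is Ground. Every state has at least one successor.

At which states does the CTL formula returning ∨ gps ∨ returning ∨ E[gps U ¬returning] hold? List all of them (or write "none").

{Ground, Return, Hover, Land}

States satisfying gps ∨ returning: {Ground, Return, Hover, Land}.
States satisfying returning ∨ gps ∨ returning: {Ground, Return, Hover, Land}.
States satisfying gps: {Hover, Land}.
States satisfying ¬returning: {Hover, Land}.
States satisfying E[gps U ¬returning]: {Hover, Land}.
States satisfying returning ∨ gps ∨ returning ∨ E[gps U ¬returning]: {Ground, Return, Hover, Land}.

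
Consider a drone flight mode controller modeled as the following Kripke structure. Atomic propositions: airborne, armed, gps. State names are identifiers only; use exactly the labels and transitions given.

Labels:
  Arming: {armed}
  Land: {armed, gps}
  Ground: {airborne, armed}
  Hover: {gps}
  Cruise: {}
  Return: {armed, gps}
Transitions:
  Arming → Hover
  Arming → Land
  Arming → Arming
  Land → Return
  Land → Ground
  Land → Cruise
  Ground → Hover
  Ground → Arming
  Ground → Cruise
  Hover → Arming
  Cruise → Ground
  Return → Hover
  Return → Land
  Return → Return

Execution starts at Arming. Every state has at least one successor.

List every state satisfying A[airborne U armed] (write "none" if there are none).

{Arming, Land, Ground, Return}

States satisfying airborne: {Ground}.
States satisfying armed: {Arming, Land, Ground, Return}.
States satisfying A[airborne U armed]: {Arming, Land, Ground, Return}.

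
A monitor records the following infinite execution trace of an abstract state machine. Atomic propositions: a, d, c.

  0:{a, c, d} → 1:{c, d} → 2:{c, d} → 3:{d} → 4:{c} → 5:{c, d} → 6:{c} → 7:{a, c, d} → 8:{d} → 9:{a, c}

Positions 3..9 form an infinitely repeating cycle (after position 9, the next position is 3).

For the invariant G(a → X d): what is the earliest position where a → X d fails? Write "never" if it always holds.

never

a → X d holds at every position 0..9, and those are all the positions the trace ever visits, so the invariant G(a → X d) is never violated.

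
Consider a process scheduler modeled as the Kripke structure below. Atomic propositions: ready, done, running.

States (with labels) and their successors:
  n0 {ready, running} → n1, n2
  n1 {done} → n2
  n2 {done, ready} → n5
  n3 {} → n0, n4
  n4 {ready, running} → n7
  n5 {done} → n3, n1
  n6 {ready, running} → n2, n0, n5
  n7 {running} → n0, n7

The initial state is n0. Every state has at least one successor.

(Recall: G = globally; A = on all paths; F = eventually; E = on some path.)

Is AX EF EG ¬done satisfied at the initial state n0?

Holds

States satisfying EF EG ¬done: {n0, n1, n2, n3, n4, n5, n6, n7}.
States satisfying AX EF EG ¬done: {n0, n1, n2, n3, n4, n5, n6, n7}.
n0 ∈ Sat(AX EF EG ¬done).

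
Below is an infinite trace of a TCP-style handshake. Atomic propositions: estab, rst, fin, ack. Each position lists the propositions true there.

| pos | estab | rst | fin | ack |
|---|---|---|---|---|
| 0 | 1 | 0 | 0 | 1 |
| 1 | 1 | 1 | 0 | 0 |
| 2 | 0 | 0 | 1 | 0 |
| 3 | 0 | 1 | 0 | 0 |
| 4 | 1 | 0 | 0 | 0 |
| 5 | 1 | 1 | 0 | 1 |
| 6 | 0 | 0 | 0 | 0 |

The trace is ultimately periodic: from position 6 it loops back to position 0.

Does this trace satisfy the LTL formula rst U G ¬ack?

Violated

Walking from position 0: at position 0, G ¬ack has not yet held and rst fails, so rst U G ¬ack is false.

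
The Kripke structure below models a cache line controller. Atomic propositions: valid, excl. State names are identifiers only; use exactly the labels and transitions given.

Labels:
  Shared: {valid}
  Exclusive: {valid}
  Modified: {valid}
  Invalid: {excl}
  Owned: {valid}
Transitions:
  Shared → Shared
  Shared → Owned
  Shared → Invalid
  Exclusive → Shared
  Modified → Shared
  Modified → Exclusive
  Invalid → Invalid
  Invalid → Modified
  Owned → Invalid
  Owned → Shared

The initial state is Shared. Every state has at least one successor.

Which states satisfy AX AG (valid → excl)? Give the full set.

none

States satisfying AG (valid → excl): ∅.
States satisfying AX AG (valid → excl): ∅.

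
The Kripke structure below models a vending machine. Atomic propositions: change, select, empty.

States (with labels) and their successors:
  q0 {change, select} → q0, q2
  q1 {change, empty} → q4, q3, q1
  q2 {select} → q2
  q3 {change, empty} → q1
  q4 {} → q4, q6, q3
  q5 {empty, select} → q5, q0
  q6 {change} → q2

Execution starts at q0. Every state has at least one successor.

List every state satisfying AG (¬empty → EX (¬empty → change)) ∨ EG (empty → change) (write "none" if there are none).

{q0, q1, q2, q3, q4, q6}

States satisfying ¬empty → EX (¬empty → change): {q0, q1, q3, q4, q5}.
States satisfying AG (¬empty → EX (¬empty → change)): ∅.
States satisfying empty → change: {q0, q1, q2, q3, q4, q6}.
States satisfying EG (empty → change): {q0, q1, q2, q3, q4, q6}.
States satisfying AG (¬empty → EX (¬empty → change)) ∨ EG (empty → change): {q0, q1, q2, q3, q4, q6}.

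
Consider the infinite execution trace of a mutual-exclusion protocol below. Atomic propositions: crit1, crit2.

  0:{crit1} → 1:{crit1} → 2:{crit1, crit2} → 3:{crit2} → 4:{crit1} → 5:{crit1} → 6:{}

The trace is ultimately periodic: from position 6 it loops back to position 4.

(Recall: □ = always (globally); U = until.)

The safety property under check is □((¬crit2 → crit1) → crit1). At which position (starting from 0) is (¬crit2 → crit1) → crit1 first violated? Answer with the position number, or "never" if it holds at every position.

3

Check (¬crit2 → crit1) → crit1 at each position in order: 0 ✓, 1 ✓, 2 ✓.
At position 3 the labels are {crit2}, so (¬crit2 → crit1) → crit1 is false there. This is the first violation.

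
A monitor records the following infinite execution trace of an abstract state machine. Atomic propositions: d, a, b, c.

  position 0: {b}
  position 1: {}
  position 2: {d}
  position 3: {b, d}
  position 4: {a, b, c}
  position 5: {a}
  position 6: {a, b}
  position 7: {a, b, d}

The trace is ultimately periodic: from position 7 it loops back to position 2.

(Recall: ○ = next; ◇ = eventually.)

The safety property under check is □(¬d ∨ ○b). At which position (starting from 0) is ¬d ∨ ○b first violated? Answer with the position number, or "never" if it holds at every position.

Check ¬d ∨ ○b at each position in order: 0 ✓, 1 ✓, 2 ✓, 3 ✓, 4 ✓, 5 ✓, 6 ✓.
At position 7 the labels are {a, b, d} and the next position 2 has {d}, so ¬d ∨ ○b is false there. This is the first violation.

7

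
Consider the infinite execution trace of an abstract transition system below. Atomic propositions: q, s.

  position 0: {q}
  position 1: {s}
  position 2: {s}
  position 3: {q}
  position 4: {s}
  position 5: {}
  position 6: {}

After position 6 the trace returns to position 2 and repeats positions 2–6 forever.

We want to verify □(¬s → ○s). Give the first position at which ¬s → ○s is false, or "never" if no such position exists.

5

Check ¬s → ○s at each position in order: 0 ✓, 1 ✓, 2 ✓, 3 ✓, 4 ✓.
At position 5 the labels are {} and the next position 6 has {}, so ¬s → ○s is false there. This is the first violation.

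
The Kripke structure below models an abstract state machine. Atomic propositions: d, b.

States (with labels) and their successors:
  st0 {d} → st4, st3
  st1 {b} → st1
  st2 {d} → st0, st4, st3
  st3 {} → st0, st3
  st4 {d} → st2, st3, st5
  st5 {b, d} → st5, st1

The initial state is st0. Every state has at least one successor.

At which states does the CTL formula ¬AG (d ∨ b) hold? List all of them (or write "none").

States satisfying d ∨ b: {st0, st1, st2, st4, st5}.
States satisfying AG (d ∨ b): {st1, st5}.
States satisfying ¬AG (d ∨ b): {st0, st2, st3, st4}.

{st0, st2, st3, st4}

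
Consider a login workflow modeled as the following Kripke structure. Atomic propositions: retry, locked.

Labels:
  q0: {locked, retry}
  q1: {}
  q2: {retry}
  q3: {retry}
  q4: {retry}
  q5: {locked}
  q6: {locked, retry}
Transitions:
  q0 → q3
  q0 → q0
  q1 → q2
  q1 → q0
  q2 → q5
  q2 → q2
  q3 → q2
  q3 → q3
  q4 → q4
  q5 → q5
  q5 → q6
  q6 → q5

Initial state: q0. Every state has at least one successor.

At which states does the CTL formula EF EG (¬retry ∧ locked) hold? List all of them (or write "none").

States satisfying EG (¬retry ∧ locked): {q5}.
States satisfying EF EG (¬retry ∧ locked): {q0, q1, q2, q3, q5, q6}.

{q0, q1, q2, q3, q5, q6}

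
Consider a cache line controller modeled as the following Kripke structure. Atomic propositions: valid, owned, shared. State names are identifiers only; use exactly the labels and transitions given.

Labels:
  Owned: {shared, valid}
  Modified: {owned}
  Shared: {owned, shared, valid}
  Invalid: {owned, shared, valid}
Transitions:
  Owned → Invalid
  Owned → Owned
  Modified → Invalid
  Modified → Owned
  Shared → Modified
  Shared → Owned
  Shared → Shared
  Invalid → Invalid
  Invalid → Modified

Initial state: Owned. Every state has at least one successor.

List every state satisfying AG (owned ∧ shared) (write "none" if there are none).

none

States satisfying owned ∧ shared: {Shared, Invalid}.
States satisfying AG (owned ∧ shared): ∅.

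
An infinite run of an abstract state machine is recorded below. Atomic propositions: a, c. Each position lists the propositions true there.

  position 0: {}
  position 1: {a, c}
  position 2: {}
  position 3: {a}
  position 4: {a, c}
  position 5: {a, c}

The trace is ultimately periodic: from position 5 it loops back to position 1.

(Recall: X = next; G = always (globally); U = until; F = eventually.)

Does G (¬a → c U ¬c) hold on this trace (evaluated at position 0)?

Holds

¬a → c U ¬c holds at every position 0..5, and those are all positions ever visited, so G (¬a → c U ¬c) holds.
Positions where ¬a holds: 0, 2.
Check c U ¬c at each: 0→ok, 2→ok.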